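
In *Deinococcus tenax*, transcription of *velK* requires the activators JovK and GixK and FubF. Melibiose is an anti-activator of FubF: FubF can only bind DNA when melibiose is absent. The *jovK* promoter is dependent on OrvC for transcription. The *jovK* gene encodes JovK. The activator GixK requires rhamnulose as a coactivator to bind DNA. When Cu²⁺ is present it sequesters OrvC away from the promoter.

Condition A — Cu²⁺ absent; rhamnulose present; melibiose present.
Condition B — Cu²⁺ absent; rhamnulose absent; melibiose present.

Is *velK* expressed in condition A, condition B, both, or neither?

Condition A:
Cu²⁺ is absent, so OrvC is active.
No repressor is bound and OrvC is active, so *jovK* is transcribed.
So JovK is produced and active.
Rhamnulose is present, so GixK is active.
Melibiose is present, so FubF is inactive.
Required activator FubF is absent, so *velK* is not transcribed.
→ *velK* is OFF in A.
Condition B:
Cu²⁺ is absent, so OrvC is active.
No repressor is bound and OrvC is active, so *jovK* is transcribed.
So JovK is produced and active.
Rhamnulose is absent, so GixK is inactive.
Melibiose is present, so FubF is inactive.
Required activator GixK is absent, so *velK* is not transcribed.
→ *velK* is OFF in B.

neither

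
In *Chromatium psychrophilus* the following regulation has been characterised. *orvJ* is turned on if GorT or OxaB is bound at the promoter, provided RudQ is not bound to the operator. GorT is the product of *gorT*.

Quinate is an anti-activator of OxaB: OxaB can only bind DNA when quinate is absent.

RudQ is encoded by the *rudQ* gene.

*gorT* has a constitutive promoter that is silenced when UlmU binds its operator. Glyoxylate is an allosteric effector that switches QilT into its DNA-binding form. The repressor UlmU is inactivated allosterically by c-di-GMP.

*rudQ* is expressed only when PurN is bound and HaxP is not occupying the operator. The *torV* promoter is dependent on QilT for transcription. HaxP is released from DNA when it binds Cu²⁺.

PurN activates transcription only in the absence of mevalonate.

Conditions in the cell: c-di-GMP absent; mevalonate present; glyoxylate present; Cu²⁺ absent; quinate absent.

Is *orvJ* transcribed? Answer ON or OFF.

c-di-GMP is absent, so UlmU is active.
With repressor UlmU bound, *gorT* is not transcribed.
So GorT is not produced.
Cu²⁺ is absent, so HaxP is active.
Mevalonate is present, so PurN is inactive.
With repressor HaxP bound, *rudQ* is not transcribed.
So RudQ is not produced.
Quinate is absent, so OxaB is active.
Activator OxaB is present, so *orvJ* is transcribed.

ON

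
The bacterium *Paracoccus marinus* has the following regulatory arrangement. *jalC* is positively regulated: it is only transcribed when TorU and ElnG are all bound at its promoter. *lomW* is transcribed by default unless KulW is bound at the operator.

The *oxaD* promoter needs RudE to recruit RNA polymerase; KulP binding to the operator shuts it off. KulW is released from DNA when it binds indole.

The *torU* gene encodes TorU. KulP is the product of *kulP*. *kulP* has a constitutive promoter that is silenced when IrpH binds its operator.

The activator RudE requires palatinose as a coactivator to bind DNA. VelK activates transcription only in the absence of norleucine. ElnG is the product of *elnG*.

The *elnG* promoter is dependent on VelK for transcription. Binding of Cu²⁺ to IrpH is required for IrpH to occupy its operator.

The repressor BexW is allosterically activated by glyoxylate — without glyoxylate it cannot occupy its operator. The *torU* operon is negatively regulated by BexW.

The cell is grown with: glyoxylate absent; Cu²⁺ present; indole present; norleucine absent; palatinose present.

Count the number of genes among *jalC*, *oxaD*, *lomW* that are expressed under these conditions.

Glyoxylate is absent, so BexW is inactive.
With no repressor bound, *torU* is transcribed.
So TorU is produced and active.
Norleucine is absent, so VelK is active.
No repressor is bound and VelK is active, so *elnG* is transcribed.
So ElnG is produced and active.
No repressor is bound and TorU and ElnG are active, so *jalC* is transcribed.
→ *jalC* is ON.
Cu²⁺ is present, so IrpH is active.
With repressor IrpH bound, *kulP* is not transcribed.
So KulP is not produced.
Palatinose is present, so RudE is active.
No repressor is bound and RudE is active, so *oxaD* is transcribed.
→ *oxaD* is ON.
Indole is present, so KulW is inactive.
With no repressor bound, *lomW* is transcribed.
→ *lomW* is ON.
3 of the 3 genes are transcribed.

3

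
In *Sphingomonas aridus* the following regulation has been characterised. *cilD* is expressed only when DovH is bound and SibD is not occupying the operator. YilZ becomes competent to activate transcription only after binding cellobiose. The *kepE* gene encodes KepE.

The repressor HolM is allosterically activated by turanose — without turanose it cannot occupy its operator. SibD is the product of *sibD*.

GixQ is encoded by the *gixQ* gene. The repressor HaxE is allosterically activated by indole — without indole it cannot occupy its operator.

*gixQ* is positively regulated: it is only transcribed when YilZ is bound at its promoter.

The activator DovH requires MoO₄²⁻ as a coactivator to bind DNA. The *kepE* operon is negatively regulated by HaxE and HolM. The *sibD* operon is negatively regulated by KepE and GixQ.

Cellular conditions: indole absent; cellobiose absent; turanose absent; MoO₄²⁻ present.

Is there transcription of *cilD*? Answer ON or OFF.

ON

MoO₄²⁻ is present, so DovH is active.
Indole is absent, so HaxE is inactive.
Turanose is absent, so HolM is inactive.
With no repressor bound, *kepE* is transcribed.
So KepE is produced and active.
Cellobiose is absent, so YilZ is inactive.
Required activator YilZ is absent, so *gixQ* is not transcribed.
So GixQ is not produced.
With repressor KepE bound, *sibD* is not transcribed.
So SibD is not produced.
No repressor is bound and DovH is active, so *cilD* is transcribed.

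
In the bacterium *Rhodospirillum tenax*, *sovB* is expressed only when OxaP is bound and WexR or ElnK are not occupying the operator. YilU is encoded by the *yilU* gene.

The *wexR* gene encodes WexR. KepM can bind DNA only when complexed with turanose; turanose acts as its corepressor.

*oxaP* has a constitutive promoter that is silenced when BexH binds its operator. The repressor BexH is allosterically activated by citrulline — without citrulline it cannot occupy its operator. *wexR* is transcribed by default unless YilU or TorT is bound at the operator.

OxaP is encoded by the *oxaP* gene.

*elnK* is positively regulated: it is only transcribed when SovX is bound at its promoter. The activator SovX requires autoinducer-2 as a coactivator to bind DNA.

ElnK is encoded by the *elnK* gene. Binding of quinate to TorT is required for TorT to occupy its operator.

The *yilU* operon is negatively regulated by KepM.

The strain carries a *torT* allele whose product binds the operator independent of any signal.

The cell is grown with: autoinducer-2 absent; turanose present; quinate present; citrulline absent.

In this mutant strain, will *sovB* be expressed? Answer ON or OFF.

ON

Turanose is present, so KepM is active.
With repressor KepM bound, *yilU* is not transcribed.
So YilU is not produced.
TorT is constitutively active in this strain.
With repressor TorT bound, *wexR* is not transcribed.
So WexR is not produced.
Autoinducer-2 is absent, so SovX is inactive.
Required activator SovX is absent, so *elnK* is not transcribed.
So ElnK is not produced.
Citrulline is absent, so BexH is inactive.
With no repressor bound, *oxaP* is transcribed.
So OxaP is produced and active.
No repressor is bound and OxaP is active, so *sovB* is transcribed.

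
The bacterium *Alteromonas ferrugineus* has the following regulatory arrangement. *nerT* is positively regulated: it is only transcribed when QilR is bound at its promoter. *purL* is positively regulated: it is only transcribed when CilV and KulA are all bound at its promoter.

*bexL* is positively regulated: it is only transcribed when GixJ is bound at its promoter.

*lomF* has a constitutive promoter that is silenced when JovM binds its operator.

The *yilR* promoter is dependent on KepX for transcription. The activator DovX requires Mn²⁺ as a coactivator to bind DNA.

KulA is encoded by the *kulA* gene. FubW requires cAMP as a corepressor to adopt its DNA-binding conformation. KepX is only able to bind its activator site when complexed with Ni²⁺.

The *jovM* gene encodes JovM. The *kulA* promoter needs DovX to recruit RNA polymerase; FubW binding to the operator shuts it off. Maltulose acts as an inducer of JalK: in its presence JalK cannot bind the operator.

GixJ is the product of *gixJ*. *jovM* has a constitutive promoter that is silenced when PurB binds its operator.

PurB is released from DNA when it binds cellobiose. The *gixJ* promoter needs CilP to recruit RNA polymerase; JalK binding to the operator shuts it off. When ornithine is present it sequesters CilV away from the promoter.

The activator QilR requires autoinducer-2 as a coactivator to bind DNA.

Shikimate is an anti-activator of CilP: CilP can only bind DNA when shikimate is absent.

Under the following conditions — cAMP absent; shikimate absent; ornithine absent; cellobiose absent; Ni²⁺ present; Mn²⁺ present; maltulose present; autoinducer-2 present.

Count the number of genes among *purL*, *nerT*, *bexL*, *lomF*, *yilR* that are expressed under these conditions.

Ornithine is absent, so CilV is active.
Mn²⁺ is present, so DovX is active.
cAMP is absent, so FubW is inactive.
No repressor is bound and DovX is active, so *kulA* is transcribed.
So KulA is produced and active.
No repressor is bound and CilV and KulA are active, so *purL* is transcribed.
→ *purL* is ON.
Autoinducer-2 is present, so QilR is active.
No repressor is bound and QilR is active, so *nerT* is transcribed.
→ *nerT* is ON.
Maltulose is present, so JalK is inactive.
Shikimate is absent, so CilP is active.
No repressor is bound and CilP is active, so *gixJ* is transcribed.
So GixJ is produced and active.
No repressor is bound and GixJ is active, so *bexL* is transcribed.
→ *bexL* is ON.
Cellobiose is absent, so PurB is active.
With repressor PurB bound, *jovM* is not transcribed.
So JovM is not produced.
With no repressor bound, *lomF* is transcribed.
→ *lomF* is ON.
Ni²⁺ is present, so KepX is active.
No repressor is bound and KepX is active, so *yilR* is transcribed.
→ *yilR* is ON.
5 of the 5 genes are transcribed.

5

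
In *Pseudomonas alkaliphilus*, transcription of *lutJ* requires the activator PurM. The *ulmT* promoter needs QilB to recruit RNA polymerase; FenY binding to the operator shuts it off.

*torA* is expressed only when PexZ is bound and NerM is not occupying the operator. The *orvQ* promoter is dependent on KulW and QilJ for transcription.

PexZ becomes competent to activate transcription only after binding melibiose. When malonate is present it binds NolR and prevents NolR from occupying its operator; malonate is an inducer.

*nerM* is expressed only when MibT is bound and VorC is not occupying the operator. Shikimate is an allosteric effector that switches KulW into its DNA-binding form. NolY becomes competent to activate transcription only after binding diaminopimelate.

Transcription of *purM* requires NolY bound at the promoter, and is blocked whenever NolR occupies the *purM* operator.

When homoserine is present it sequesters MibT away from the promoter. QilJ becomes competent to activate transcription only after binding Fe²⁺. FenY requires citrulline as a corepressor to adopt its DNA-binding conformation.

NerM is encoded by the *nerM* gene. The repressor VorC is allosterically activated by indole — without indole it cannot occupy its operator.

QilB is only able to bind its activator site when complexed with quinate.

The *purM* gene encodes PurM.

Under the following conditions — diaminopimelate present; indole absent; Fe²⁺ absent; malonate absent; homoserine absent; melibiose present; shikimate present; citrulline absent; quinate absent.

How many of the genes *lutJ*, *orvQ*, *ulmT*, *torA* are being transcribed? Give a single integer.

Malonate is absent, so NolR is active.
Diaminopimelate is present, so NolY is active.
With repressor NolR bound, *purM* is not transcribed.
So PurM is not produced.
Required activator PurM is absent, so *lutJ* is not transcribed.
→ *lutJ* is OFF.
Shikimate is present, so KulW is active.
Fe²⁺ is absent, so QilJ is inactive.
Required activator QilJ is absent, so *orvQ* is not transcribed.
→ *orvQ* is OFF.
Citrulline is absent, so FenY is inactive.
Quinate is absent, so QilB is inactive.
Required activator QilB is absent, so *ulmT* is not transcribed.
→ *ulmT* is OFF.
Melibiose is present, so PexZ is active.
Homoserine is absent, so MibT is active.
Indole is absent, so VorC is inactive.
No repressor is bound and MibT is active, so *nerM* is transcribed.
So NerM is produced and active.
With repressor NerM bound, *torA* is not transcribed.
→ *torA* is OFF.
0 of the 4 genes are transcribed.

0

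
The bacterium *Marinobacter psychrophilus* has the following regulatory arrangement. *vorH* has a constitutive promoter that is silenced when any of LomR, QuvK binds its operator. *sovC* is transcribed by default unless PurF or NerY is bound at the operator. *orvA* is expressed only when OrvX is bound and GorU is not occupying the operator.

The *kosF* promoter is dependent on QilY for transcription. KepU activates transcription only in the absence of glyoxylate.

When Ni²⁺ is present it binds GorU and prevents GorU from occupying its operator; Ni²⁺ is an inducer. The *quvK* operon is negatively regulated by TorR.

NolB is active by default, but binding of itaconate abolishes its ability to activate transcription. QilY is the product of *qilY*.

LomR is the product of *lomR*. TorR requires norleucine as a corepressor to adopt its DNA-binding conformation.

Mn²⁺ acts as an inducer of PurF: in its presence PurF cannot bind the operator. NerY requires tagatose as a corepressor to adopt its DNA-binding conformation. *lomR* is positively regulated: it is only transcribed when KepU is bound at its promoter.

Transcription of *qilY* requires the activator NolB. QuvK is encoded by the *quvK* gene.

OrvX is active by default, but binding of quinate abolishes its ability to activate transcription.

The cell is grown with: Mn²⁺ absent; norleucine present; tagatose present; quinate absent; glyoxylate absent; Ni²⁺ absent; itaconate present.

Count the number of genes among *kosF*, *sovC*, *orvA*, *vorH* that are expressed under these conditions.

Itaconate is present, so NolB is inactive.
Required activator NolB is absent, so *qilY* is not transcribed.
So QilY is not produced.
Required activator QilY is absent, so *kosF* is not transcribed.
→ *kosF* is OFF.
Mn²⁺ is absent, so PurF is active.
Tagatose is present, so NerY is active.
With repressor PurF bound, *sovC* is not transcribed.
→ *sovC* is OFF.
Ni²⁺ is absent, so GorU is active.
Quinate is absent, so OrvX is active.
With repressor GorU bound, *orvA* is not transcribed.
→ *orvA* is OFF.
Glyoxylate is absent, so KepU is active.
No repressor is bound and KepU is active, so *lomR* is transcribed.
So LomR is produced and active.
Norleucine is present, so TorR is active.
With repressor TorR bound, *quvK* is not transcribed.
So QuvK is not produced.
With repressor LomR bound, *vorH* is not transcribed.
→ *vorH* is OFF.
0 of the 4 genes are transcribed.

0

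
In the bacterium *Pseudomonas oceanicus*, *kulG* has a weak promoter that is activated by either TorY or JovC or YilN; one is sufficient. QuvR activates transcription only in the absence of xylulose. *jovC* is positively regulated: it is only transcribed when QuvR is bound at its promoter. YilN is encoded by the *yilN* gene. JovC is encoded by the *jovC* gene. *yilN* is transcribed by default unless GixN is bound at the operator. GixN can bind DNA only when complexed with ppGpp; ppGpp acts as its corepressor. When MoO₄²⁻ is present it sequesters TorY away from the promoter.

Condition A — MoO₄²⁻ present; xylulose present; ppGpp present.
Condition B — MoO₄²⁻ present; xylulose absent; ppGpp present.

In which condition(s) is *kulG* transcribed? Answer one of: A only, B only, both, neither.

Condition A:
MoO₄²⁻ is present, so TorY is inactive.
Xylulose is present, so QuvR is inactive.
Required activator QuvR is absent, so *jovC* is not transcribed.
So JovC is not produced.
ppGpp is present, so GixN is active.
With repressor GixN bound, *yilN* is not transcribed.
So YilN is not produced.
No activator is available at the *kulG* promoter, so *kulG* is not transcribed.
→ *kulG* is OFF in A.
Condition B:
MoO₄²⁻ is present, so TorY is inactive.
Xylulose is absent, so QuvR is active.
No repressor is bound and QuvR is active, so *jovC* is transcribed.
So JovC is produced and active.
ppGpp is present, so GixN is active.
With repressor GixN bound, *yilN* is not transcribed.
So YilN is not produced.
Activator JovC is present, so *kulG* is transcribed.
→ *kulG* is ON in B.

B only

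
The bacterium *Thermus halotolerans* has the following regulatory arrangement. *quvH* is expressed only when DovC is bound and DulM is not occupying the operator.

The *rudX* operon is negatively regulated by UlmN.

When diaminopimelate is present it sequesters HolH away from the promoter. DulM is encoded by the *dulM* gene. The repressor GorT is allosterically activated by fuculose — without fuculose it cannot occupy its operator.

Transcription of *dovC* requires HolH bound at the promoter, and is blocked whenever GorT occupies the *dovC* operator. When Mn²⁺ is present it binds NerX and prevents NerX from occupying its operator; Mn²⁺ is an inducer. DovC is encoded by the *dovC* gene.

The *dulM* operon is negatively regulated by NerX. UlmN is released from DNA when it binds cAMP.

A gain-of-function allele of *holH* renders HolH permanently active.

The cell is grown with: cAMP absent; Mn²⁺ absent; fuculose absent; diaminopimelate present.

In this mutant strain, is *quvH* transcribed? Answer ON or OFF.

ON

Mn²⁺ is absent, so NerX is active.
With repressor NerX bound, *dulM* is not transcribed.
So DulM is not produced.
Fuculose is absent, so GorT is inactive.
HolH is constitutively active in this strain.
No repressor is bound and HolH is active, so *dovC* is transcribed.
So DovC is produced and active.
No repressor is bound and DovC is active, so *quvH* is transcribed.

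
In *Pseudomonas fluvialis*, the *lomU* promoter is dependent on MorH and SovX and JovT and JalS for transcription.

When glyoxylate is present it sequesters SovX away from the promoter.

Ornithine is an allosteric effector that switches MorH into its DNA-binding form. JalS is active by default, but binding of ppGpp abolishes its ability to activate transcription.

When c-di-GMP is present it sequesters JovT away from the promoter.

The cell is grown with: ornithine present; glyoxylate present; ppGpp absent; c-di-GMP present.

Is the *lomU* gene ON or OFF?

OFF

Ornithine is present, so MorH is active.
Glyoxylate is present, so SovX is inactive.
c-di-GMP is present, so JovT is inactive.
ppGpp is absent, so JalS is active.
Required activator SovX is absent, so *lomU* is not transcribed.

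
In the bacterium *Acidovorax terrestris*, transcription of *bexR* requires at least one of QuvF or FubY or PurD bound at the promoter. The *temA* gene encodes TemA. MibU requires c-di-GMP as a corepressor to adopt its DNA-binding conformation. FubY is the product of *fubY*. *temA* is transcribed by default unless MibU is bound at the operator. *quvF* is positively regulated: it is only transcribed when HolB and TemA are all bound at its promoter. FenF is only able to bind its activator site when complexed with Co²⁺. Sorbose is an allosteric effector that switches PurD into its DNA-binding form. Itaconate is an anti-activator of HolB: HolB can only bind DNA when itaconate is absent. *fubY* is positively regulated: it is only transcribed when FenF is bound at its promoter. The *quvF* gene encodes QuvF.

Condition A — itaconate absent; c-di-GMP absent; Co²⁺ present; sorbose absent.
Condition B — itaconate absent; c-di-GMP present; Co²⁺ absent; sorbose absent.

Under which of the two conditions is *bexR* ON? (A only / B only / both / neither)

A only

Condition A:
Itaconate is absent, so HolB is active.
c-di-GMP is absent, so MibU is inactive.
With no repressor bound, *temA* is transcribed.
So TemA is produced and active.
No repressor is bound and HolB and TemA are active, so *quvF* is transcribed.
So QuvF is produced and active.
Co²⁺ is present, so FenF is active.
No repressor is bound and FenF is active, so *fubY* is transcribed.
So FubY is produced and active.
Sorbose is absent, so PurD is inactive.
Activator QuvF is present, so *bexR* is transcribed.
→ *bexR* is ON in A.
Condition B:
Itaconate is absent, so HolB is active.
c-di-GMP is present, so MibU is active.
With repressor MibU bound, *temA* is not transcribed.
So TemA is not produced.
Required activator TemA is absent, so *quvF* is not transcribed.
So QuvF is not produced.
Co²⁺ is absent, so FenF is inactive.
Required activator FenF is absent, so *fubY* is not transcribed.
So FubY is not produced.
Sorbose is absent, so PurD is inactive.
No activator is available at the *bexR* promoter, so *bexR* is not transcribed.
→ *bexR* is OFF in B.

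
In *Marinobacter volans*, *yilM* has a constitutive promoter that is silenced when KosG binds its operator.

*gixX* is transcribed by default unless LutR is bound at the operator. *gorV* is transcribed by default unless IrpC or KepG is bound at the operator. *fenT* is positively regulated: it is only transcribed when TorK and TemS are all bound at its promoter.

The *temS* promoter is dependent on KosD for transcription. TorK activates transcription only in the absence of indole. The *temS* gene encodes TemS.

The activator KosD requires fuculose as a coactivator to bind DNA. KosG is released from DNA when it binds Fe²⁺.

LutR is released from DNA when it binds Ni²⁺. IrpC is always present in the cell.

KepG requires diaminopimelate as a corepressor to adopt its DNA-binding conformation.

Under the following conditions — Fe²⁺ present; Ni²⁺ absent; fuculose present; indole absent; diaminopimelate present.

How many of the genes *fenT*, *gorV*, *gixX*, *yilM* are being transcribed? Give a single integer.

2

Indole is absent, so TorK is active.
Fuculose is present, so KosD is active.
No repressor is bound and KosD is active, so *temS* is transcribed.
So TemS is produced and active.
No repressor is bound and TorK and TemS are active, so *fenT* is transcribed.
→ *fenT* is ON.
IrpC is produced constitutively and is active.
Diaminopimelate is present, so KepG is active.
With repressor IrpC bound, *gorV* is not transcribed.
→ *gorV* is OFF.
Ni²⁺ is absent, so LutR is active.
With repressor LutR bound, *gixX* is not transcribed.
→ *gixX* is OFF.
Fe²⁺ is present, so KosG is inactive.
With no repressor bound, *yilM* is transcribed.
→ *yilM* is ON.
2 of the 4 genes are transcribed.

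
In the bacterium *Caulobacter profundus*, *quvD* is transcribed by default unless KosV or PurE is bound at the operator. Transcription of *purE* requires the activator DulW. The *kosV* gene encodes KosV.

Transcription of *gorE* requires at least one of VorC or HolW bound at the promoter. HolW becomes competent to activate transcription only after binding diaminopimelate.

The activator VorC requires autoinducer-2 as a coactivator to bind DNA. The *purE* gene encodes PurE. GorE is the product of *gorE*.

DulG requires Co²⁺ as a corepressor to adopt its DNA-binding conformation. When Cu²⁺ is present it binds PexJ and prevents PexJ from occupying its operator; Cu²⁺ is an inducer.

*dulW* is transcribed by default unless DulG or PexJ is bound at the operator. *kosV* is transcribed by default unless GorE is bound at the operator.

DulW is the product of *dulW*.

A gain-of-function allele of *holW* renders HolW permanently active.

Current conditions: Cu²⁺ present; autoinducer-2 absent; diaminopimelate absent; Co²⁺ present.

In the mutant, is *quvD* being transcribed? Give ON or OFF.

Autoinducer-2 is absent, so VorC is inactive.
HolW is constitutively active in this strain.
Activator HolW is present, so *gorE* is transcribed.
So GorE is produced and active.
With repressor GorE bound, *kosV* is not transcribed.
So KosV is not produced.
Co²⁺ is present, so DulG is active.
Cu²⁺ is present, so PexJ is inactive.
With repressor DulG bound, *dulW* is not transcribed.
So DulW is not produced.
Required activator DulW is absent, so *purE* is not transcribed.
So PurE is not produced.
With no repressor bound, *quvD* is transcribed.

ON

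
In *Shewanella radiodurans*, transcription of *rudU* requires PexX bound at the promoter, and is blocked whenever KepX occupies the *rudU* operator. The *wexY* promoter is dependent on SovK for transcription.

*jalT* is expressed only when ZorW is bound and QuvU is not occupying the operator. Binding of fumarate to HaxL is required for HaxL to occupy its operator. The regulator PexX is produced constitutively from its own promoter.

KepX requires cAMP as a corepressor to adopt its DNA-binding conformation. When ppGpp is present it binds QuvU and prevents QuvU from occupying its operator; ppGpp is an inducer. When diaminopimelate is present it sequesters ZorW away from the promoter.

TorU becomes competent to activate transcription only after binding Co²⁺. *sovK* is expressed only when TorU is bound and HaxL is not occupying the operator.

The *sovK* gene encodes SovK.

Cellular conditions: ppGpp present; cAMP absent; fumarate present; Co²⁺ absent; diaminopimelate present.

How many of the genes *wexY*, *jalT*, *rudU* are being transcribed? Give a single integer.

1

Fumarate is present, so HaxL is active.
Co²⁺ is absent, so TorU is inactive.
With repressor HaxL bound, *sovK* is not transcribed.
So SovK is not produced.
Required activator SovK is absent, so *wexY* is not transcribed.
→ *wexY* is OFF.
Diaminopimelate is present, so ZorW is inactive.
ppGpp is present, so QuvU is inactive.
Required activator ZorW is absent, so *jalT* is not transcribed.
→ *jalT* is OFF.
PexX is produced constitutively and is active.
cAMP is absent, so KepX is inactive.
No repressor is bound and PexX is active, so *rudU* is transcribed.
→ *rudU* is ON.
1 of the 3 genes is transcribed.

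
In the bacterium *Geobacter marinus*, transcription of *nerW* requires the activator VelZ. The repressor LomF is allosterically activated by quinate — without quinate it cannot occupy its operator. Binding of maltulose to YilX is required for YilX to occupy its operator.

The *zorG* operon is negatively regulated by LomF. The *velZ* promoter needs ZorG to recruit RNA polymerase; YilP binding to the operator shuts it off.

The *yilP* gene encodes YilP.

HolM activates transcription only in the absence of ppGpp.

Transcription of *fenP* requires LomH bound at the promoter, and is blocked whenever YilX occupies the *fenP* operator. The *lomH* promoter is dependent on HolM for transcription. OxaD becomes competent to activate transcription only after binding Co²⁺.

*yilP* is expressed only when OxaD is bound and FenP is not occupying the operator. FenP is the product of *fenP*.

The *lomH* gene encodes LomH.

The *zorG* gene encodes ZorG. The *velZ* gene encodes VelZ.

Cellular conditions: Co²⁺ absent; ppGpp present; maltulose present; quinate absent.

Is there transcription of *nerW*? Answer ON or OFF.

ON

ppGpp is present, so HolM is inactive.
Required activator HolM is absent, so *lomH* is not transcribed.
So LomH is not produced.
Maltulose is present, so YilX is active.
With repressor YilX bound, *fenP* is not transcribed.
So FenP is not produced.
Co²⁺ is absent, so OxaD is inactive.
Required activator OxaD is absent, so *yilP* is not transcribed.
So YilP is not produced.
Quinate is absent, so LomF is inactive.
With no repressor bound, *zorG* is transcribed.
So ZorG is produced and active.
No repressor is bound and ZorG is active, so *velZ* is transcribed.
So VelZ is produced and active.
No repressor is bound and VelZ is active, so *nerW* is transcribed.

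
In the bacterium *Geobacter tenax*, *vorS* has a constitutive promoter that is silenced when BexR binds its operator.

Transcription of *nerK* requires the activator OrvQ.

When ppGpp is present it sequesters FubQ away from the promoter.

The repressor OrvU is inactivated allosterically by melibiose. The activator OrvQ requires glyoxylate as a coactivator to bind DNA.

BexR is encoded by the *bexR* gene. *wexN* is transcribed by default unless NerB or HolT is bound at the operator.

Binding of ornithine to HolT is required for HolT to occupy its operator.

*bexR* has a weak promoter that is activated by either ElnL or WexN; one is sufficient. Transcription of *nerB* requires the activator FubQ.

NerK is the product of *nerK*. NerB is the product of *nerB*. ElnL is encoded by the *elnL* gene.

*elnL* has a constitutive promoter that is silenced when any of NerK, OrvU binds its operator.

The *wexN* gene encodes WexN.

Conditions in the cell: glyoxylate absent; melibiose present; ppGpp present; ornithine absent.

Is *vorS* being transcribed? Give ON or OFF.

OFF

Glyoxylate is absent, so OrvQ is inactive.
Required activator OrvQ is absent, so *nerK* is not transcribed.
So NerK is not produced.
Melibiose is present, so OrvU is inactive.
With no repressor bound, *elnL* is transcribed.
So ElnL is produced and active.
ppGpp is present, so FubQ is inactive.
Required activator FubQ is absent, so *nerB* is not transcribed.
So NerB is not produced.
Ornithine is absent, so HolT is inactive.
With no repressor bound, *wexN* is transcribed.
So WexN is produced and active.
Activator ElnL is present, so *bexR* is transcribed.
So BexR is produced and active.
With repressor BexR bound, *vorS* is not transcribed.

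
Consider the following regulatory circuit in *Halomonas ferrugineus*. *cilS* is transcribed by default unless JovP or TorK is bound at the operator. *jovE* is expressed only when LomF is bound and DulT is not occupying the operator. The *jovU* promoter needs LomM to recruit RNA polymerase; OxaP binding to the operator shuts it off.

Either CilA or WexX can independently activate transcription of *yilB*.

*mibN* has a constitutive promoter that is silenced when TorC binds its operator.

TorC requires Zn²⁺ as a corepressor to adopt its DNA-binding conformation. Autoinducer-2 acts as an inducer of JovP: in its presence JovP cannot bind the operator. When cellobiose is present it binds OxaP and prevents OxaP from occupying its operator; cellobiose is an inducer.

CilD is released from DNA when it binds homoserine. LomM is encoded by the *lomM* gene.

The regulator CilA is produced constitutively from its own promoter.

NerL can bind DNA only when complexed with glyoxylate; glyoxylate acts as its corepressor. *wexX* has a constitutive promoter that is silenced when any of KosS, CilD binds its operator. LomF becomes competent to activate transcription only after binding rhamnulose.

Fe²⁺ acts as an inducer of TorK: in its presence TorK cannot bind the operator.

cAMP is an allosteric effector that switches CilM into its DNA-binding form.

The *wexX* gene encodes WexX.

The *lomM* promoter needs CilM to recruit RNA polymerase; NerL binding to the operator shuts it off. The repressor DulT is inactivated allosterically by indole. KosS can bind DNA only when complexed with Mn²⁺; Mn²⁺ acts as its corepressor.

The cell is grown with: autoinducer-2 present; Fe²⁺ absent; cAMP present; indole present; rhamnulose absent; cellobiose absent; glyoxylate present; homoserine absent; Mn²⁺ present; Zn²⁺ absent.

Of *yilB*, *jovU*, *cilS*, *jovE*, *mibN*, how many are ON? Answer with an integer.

CilA is produced constitutively and is active.
Mn²⁺ is present, so KosS is active.
Homoserine is absent, so CilD is active.
With repressor KosS bound, *wexX* is not transcribed.
So WexX is not produced.
Activator CilA is present, so *yilB* is transcribed.
→ *yilB* is ON.
Cellobiose is absent, so OxaP is active.
cAMP is present, so CilM is active.
Glyoxylate is present, so NerL is active.
With repressor NerL bound, *lomM* is not transcribed.
So LomM is not produced.
With repressor OxaP bound, *jovU* is not transcribed.
→ *jovU* is OFF.
Autoinducer-2 is present, so JovP is inactive.
Fe²⁺ is absent, so TorK is active.
With repressor TorK bound, *cilS* is not transcribed.
→ *cilS* is OFF.
Rhamnulose is absent, so LomF is inactive.
Indole is present, so DulT is inactive.
Required activator LomF is absent, so *jovE* is not transcribed.
→ *jovE* is OFF.
Zn²⁺ is absent, so TorC is inactive.
With no repressor bound, *mibN* is transcribed.
→ *mibN* is ON.
2 of the 5 genes are transcribed.

2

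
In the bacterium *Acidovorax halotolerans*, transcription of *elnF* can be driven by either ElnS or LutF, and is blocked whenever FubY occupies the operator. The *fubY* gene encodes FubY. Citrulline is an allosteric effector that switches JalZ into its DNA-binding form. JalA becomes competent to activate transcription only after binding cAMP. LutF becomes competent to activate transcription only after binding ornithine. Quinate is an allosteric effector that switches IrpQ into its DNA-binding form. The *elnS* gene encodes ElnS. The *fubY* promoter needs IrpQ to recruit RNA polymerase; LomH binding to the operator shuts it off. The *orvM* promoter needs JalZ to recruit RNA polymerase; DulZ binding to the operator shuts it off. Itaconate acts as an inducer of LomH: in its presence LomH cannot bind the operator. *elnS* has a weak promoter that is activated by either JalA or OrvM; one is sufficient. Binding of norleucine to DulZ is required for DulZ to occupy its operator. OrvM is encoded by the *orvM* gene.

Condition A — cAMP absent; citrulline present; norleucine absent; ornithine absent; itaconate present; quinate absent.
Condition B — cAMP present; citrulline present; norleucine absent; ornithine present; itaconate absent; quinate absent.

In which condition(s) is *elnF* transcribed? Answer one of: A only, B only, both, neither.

Condition A:
cAMP is absent, so JalA is inactive.
Citrulline is present, so JalZ is active.
Norleucine is absent, so DulZ is inactive.
No repressor is bound and JalZ is active, so *orvM* is transcribed.
So OrvM is produced and active.
Activator OrvM is present, so *elnS* is transcribed.
So ElnS is produced and active.
Ornithine is absent, so LutF is inactive.
Itaconate is present, so LomH is inactive.
Quinate is absent, so IrpQ is inactive.
Required activator IrpQ is absent, so *fubY* is not transcribed.
So FubY is not produced.
Activator ElnS is present, so *elnF* is transcribed.
→ *elnF* is ON in A.
Condition B:
cAMP is present, so JalA is active.
Citrulline is present, so JalZ is active.
Norleucine is absent, so DulZ is inactive.
No repressor is bound and JalZ is active, so *orvM* is transcribed.
So OrvM is produced and active.
Activator JalA is present, so *elnS* is transcribed.
So ElnS is produced and active.
Ornithine is present, so LutF is active.
Itaconate is absent, so LomH is active.
Quinate is absent, so IrpQ is inactive.
With repressor LomH bound, *fubY* is not transcribed.
So FubY is not produced.
Activator ElnS is present, so *elnF* is transcribed.
→ *elnF* is ON in B.

both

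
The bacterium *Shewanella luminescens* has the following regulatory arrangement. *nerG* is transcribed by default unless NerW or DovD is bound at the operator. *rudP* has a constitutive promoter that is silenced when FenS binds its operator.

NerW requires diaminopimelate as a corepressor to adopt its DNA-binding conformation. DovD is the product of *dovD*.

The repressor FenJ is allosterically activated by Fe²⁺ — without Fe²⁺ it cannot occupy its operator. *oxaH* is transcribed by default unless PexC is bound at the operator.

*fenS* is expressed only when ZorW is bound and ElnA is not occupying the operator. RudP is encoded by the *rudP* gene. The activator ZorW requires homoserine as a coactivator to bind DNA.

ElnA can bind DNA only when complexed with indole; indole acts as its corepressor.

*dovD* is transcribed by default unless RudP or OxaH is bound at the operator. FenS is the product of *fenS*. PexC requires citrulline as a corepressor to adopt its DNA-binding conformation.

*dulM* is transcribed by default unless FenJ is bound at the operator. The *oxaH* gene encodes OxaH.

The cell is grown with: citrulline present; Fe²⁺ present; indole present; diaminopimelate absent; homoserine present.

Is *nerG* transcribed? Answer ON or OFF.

Diaminopimelate is absent, so NerW is inactive.
Homoserine is present, so ZorW is active.
Indole is present, so ElnA is active.
With repressor ElnA bound, *fenS* is not transcribed.
So FenS is not produced.
With no repressor bound, *rudP* is transcribed.
So RudP is produced and active.
Citrulline is present, so PexC is active.
With repressor PexC bound, *oxaH* is not transcribed.
So OxaH is not produced.
With repressor RudP bound, *dovD* is not transcribed.
So DovD is not produced.
With no repressor bound, *nerG* is transcribed.

ON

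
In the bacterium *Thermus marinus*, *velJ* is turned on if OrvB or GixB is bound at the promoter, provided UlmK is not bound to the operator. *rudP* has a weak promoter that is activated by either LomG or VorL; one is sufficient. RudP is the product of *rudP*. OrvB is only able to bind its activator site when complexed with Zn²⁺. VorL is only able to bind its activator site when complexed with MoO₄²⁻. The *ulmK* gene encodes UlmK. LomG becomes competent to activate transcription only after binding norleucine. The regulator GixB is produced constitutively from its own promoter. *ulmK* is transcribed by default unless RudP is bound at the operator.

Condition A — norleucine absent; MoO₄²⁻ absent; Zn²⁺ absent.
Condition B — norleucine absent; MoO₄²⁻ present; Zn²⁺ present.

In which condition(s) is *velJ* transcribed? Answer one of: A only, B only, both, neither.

B only

Condition A:
Norleucine is absent, so LomG is inactive.
MoO₄²⁻ is absent, so VorL is inactive.
No activator is available at the *rudP* promoter, so *rudP* is not transcribed.
So RudP is not produced.
With no repressor bound, *ulmK* is transcribed.
So UlmK is produced and active.
Zn²⁺ is absent, so OrvB is inactive.
GixB is produced constitutively and is active.
With repressor UlmK bound, *velJ* is not transcribed.
→ *velJ* is OFF in A.
Condition B:
Norleucine is absent, so LomG is inactive.
MoO₄²⁻ is present, so VorL is active.
Activator VorL is present, so *rudP* is transcribed.
So RudP is produced and active.
With repressor RudP bound, *ulmK* is not transcribed.
So UlmK is not produced.
Zn²⁺ is present, so OrvB is active.
GixB is produced constitutively and is active.
Activator OrvB is present, so *velJ* is transcribed.
→ *velJ* is ON in B.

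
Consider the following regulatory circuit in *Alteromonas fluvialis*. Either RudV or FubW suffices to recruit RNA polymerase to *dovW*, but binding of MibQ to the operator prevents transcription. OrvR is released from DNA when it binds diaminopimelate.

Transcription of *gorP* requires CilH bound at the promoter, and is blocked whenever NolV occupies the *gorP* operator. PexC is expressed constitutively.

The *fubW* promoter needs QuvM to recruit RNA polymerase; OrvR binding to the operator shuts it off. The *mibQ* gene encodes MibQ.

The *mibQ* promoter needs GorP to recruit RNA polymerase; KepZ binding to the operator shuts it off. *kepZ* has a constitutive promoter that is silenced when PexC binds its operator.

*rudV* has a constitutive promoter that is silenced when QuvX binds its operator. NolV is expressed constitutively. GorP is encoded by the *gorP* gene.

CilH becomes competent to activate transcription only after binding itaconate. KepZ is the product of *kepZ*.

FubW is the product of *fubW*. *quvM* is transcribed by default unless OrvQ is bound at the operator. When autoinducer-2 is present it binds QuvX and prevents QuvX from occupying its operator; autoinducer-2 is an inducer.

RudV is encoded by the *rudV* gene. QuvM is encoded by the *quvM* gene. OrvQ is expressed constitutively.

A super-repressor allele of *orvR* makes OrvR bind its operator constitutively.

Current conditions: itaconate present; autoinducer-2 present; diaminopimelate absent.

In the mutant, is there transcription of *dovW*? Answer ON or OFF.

Itaconate is present, so CilH is active.
NolV is produced constitutively and is active.
With repressor NolV bound, *gorP* is not transcribed.
So GorP is not produced.
PexC is produced constitutively and is active.
With repressor PexC bound, *kepZ* is not transcribed.
So KepZ is not produced.
Required activator GorP is absent, so *mibQ* is not transcribed.
So MibQ is not produced.
Autoinducer-2 is present, so QuvX is inactive.
With no repressor bound, *rudV* is transcribed.
So RudV is produced and active.
OrvR is constitutively active in this strain.
OrvQ is produced constitutively and is active.
With repressor OrvQ bound, *quvM* is not transcribed.
So QuvM is not produced.
With repressor OrvR bound, *fubW* is not transcribed.
So FubW is not produced.
Activator RudV is present, so *dovW* is transcribed.

ON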